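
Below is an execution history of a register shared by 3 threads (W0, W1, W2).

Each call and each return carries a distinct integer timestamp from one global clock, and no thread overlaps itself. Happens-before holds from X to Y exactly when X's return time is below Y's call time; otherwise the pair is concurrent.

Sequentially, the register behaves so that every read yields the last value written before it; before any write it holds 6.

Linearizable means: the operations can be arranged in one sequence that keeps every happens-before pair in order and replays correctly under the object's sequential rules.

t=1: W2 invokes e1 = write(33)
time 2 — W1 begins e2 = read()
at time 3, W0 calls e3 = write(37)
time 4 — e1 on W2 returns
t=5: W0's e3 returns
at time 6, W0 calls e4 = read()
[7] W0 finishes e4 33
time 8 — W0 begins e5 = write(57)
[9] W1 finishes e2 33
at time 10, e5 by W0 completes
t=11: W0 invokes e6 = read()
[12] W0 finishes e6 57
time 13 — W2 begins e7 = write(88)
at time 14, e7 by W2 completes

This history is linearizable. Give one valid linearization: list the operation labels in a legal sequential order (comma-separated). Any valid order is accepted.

e3, e1, e2, e4, e5, e6, e7

step 1: e3 write(37) — value 37
step 2: e1 write(33) — value 33
step 3: e2 read() → 33 — value 33
step 4: e4 read() → 33 — value 33
step 5: e5 write(57) — value 57
step 6: e6 read() → 57 — value 57
step 7: e7 write(88) — value 88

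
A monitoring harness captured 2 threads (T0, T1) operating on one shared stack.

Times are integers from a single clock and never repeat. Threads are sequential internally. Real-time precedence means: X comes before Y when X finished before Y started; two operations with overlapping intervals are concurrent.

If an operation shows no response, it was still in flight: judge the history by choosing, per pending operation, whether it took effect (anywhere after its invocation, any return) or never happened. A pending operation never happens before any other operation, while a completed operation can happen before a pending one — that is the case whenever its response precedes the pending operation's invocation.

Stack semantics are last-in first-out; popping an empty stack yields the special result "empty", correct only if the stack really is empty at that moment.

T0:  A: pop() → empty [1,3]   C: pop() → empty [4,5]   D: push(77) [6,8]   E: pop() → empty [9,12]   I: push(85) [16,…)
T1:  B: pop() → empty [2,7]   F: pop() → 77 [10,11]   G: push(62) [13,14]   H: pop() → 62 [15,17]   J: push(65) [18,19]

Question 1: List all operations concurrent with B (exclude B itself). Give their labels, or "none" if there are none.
B spans [2,7]; an op avoiding the whole window 2..7 is ordered, any other is concurrent
A [1,3]: concurrent
C [4,5]: concurrent
D [6,8]: concurrent
E [9,12]: after
F [10,11]: after
G [13,14]: after
H [15,17]: after
I [16,…): after
J [18,19]: after

A, C, D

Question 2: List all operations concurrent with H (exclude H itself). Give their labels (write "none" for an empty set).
H spans [15,17]: anything still running between times 15 and 17 counts as concurrent
A [1,3]: before
B [2,7]: before
C [4,5]: before
D [6,8]: before
E [9,12]: before
F [10,11]: before
G [13,14]: before
I [16,…): concurrent
J [18,19]: after

I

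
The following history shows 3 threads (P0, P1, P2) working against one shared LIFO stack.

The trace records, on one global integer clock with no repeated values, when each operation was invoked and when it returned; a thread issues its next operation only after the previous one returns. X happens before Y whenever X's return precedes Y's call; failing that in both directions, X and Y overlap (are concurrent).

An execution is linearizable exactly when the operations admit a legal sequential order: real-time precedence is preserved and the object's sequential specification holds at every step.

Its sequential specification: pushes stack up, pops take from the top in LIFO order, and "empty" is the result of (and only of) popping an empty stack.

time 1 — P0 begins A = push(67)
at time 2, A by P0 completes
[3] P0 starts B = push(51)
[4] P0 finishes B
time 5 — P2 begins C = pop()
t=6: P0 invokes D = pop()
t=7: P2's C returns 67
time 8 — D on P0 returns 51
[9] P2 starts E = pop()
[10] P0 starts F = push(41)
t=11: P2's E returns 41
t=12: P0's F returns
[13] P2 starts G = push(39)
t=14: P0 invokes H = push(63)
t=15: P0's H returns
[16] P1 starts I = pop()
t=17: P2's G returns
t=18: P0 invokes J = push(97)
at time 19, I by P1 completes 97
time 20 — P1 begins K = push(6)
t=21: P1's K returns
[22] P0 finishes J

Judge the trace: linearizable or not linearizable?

linearizable

a witness: A, B, D, C, F, E, G, H, J, I, K
1. A push(67), leaving stack <67>
2. B push(51), leaving stack <67,51>
3. D pop() → 51, leaving stack <67>
4. C pop() → 67, leaving stack <>
5. F push(41), leaving stack <41>
6. E pop() → 41, leaving stack <>
7. G push(39), leaving stack <39>
8. H push(63), leaving stack <39,63>
9. J push(97), leaving stack <39,63,97>
10. I pop() → 97, leaving stack <39,63>
11. K push(6), leaving stack <39,63,6>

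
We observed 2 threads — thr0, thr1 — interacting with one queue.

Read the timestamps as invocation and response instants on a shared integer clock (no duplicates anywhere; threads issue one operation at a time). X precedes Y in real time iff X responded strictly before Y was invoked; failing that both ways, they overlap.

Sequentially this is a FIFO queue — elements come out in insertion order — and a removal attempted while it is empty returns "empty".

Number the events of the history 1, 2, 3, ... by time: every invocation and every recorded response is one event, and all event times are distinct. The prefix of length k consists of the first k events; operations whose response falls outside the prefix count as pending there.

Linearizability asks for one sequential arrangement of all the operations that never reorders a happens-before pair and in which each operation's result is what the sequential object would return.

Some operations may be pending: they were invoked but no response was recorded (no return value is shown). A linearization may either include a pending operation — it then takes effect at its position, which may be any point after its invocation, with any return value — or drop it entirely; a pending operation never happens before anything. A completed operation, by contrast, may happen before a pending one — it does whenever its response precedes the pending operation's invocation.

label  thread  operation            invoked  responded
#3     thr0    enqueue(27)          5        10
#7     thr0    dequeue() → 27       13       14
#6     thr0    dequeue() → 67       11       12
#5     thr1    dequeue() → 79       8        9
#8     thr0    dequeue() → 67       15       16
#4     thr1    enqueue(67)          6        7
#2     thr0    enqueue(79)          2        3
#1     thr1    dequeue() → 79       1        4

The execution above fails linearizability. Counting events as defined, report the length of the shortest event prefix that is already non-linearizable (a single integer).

events 1..8 are linearizable, e.g. via #2, #1, #3, #4:
after step 1 (#2 enqueue(79)): queue <79>
after step 2 (#1 dequeue() → 79): queue <>
after step 3 (#3 enqueue(27) (pending, included)): queue <27>
after step 4 (#4 enqueue(67)): queue <27,67>
include event 9 — #5 responding at 9 — and every candidate order breaks
completion choices over the 1 pending operation (#3) were checked; none helps
take #1, #2, #4, #5 (pending dropped): step 1 already fails, because #1 dequeue() → 79 cannot occur there
take #2, #1, #4, #5 (pending dropped): step 4 already fails, because #5 dequeue() → 79 cannot occur there

9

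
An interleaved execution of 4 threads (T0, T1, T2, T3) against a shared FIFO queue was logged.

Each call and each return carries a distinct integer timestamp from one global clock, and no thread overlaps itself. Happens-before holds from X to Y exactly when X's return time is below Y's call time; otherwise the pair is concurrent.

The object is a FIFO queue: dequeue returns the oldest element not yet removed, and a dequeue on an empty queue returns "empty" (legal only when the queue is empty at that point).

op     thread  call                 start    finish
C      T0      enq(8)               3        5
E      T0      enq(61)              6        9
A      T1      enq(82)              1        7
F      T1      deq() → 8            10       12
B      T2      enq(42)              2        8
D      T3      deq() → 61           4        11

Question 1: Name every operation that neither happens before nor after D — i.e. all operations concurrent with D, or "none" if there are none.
concurrent with D ([4,11]): every op whose interval crosses 4..11
A [1,7]: concurrent
B [2,8]: concurrent
C [3,5]: concurrent
E [6,9]: concurrent
F [10,12]: concurrent

A, B, C, E, F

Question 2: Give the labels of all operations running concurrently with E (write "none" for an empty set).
overlap test against E [6,9]: concurrent iff the interval meets 6..9
A [1,7]: concurrent
B [2,8]: concurrent
C [3,5]: before
D [4,11]: concurrent
F [10,12]: after

A, B, D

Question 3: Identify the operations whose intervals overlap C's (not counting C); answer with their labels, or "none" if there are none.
C spans [3,5]; an op avoiding the whole window 3..5 is ordered, any other is concurrent
A [1,7]: concurrent
B [2,8]: concurrent
D [4,11]: concurrent
E [6,9]: after
F [10,12]: after

A, B, D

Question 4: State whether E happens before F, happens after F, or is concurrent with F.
E spans [6,9], F spans [10,12]
resp(E)=9 < inv(F)=10

before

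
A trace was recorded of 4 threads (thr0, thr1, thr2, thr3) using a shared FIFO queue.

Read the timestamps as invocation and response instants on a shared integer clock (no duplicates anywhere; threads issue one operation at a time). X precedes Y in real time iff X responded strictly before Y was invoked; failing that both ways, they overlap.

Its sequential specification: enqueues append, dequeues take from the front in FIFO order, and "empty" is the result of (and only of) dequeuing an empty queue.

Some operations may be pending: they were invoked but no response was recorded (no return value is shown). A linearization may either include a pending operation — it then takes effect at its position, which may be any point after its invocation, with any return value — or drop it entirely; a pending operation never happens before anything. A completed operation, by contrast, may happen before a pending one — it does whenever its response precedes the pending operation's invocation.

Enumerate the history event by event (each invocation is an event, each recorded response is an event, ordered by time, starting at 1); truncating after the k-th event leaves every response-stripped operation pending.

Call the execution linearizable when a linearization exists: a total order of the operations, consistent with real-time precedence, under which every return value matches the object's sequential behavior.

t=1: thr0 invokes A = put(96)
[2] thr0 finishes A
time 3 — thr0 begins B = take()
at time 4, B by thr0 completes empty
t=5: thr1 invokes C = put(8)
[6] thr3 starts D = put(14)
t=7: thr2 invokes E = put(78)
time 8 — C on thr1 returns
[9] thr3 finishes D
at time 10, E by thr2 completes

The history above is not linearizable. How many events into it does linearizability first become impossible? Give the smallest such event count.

events 1..3 are linearizable, e.g. via A:
after step 1 (A put(96)): queue <96>
adding event 4 (B responds at 4) leaves no legal real-time order
sample order A, B stalls at step 2 — B take() → empty has no legal effect

4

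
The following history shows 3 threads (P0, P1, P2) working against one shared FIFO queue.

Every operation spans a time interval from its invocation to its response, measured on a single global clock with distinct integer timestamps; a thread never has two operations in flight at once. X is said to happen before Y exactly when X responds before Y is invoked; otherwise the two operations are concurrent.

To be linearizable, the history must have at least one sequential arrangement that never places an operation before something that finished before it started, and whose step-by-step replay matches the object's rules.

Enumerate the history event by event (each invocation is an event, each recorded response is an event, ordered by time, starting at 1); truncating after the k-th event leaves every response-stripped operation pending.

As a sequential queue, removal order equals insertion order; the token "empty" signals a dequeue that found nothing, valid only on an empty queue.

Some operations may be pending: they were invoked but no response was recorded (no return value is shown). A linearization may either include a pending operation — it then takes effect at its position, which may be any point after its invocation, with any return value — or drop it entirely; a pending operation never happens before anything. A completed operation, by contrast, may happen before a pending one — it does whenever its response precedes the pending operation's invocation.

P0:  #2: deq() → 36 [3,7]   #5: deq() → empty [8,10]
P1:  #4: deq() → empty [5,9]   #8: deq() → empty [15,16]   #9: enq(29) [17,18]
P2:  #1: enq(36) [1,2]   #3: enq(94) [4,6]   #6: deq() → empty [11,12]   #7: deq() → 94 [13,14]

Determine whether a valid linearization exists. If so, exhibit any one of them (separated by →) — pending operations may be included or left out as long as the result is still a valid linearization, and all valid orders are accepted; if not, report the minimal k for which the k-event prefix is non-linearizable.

not linearizable — minimal violating prefix: 10 events

the violation lands at event 10, #5's response at time 10: events 1..9 linearize, events 1..10 do not
the 5 completed operations admit 8 real-time orders; each fails the FIFO queue replay
one such order, #1, #2, #3, #4, #5, breaks at step 4 where #4 deq() → empty is illegal
one such order, #1, #2, #3, #5, #4, breaks at step 4 where #5 deq() → empty is illegal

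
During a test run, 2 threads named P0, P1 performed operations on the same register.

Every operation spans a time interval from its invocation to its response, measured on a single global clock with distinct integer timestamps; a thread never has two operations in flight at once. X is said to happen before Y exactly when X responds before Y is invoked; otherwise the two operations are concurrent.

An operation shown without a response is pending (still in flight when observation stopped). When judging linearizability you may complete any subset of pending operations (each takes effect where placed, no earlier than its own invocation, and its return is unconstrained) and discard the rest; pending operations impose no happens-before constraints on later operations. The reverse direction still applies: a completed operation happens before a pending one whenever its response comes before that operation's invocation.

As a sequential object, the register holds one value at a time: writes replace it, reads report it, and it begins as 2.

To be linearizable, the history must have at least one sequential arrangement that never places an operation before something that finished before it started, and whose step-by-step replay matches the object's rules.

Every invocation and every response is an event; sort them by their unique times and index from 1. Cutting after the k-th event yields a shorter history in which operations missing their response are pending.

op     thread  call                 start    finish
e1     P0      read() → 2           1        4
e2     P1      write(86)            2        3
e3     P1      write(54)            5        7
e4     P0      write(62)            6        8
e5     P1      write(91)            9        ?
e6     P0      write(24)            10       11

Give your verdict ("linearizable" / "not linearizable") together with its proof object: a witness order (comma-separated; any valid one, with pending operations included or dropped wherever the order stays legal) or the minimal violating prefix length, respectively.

1. e1 read() → 2, leaving value 2
2. e2 write(86), leaving value 86
3. e3 write(54), leaving value 54
4. e4 write(62), leaving value 62
5. e5 write(91) (pending, included), leaving value 91
6. e6 write(24), leaving value 24

linearizable — witness: e1, e2, e3, e4, e5, e6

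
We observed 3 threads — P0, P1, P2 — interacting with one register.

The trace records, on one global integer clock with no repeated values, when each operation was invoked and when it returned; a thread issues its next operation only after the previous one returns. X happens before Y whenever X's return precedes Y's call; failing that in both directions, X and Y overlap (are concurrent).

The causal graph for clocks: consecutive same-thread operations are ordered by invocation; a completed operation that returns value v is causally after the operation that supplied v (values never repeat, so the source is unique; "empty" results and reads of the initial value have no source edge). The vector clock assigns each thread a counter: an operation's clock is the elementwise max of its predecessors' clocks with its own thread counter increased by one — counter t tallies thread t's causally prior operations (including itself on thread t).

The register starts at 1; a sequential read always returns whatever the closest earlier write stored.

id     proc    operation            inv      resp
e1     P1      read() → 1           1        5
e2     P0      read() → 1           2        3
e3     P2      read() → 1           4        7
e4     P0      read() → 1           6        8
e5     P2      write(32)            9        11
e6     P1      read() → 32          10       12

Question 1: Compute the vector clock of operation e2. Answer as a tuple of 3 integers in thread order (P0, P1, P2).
(1, 0, 0)

no predecessors for e3 (invoked 4): P2 increments from zero → (0, 0, 1)
no predecessors for e1 (invoked 1): P1 increments from zero → (0, 1, 0)
no predecessors for e2 (invoked 2): P0 increments from zero → (1, 0, 0)
VC(e5, invoked at 9): max of VC(e3)=(0, 0, 1), then +1 on thread P2 → (0, 0, 2)
VC(e4, invoked at 6): max of VC(e2)=(1, 0, 0), then +1 on thread P0 → (2, 0, 0)
VC(e6, invoked at 10): max of VC(e1)=(0, 1, 0), VC(e5)=(0, 0, 2), then +1 on thread P1 → (0, 2, 2)
target: VC(e2) = (1, 0, 0)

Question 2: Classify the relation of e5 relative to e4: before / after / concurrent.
after

e5 spans [9,11], e4 spans [6,8]
resp(e4)=8 < inv(e5)=9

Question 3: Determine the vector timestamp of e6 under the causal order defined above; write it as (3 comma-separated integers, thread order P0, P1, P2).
(0, 2, 2)

e3, invoked 4, has no incoming edges; only P2's bump applies → (0, 0, 1)
e1, invoked 1, has no incoming edges; only P1's bump applies → (0, 1, 0)
e2, invoked 2, has no incoming edges; only P0's bump applies → (1, 0, 0)
e5 (invocation 9): componentwise max over VC(e3)=(0, 0, 1), +1 at P2, giving (0, 0, 2)
e4 (invocation 6): componentwise max over VC(e2)=(1, 0, 0), +1 at P0, giving (2, 0, 0)
e6 (invocation 10): componentwise max over VC(e1)=(0, 1, 0), VC(e5)=(0, 0, 2), +1 at P1, giving (0, 2, 2)
target: VC(e6) = (0, 2, 2)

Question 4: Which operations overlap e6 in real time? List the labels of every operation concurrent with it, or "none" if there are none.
e5

e6 spans [10,12]: anything still running between times 10 and 12 counts as concurrent
e1 [1,5]: before
e2 [2,3]: before
e3 [4,7]: before
e4 [6,8]: before
e5 [9,11]: concurrent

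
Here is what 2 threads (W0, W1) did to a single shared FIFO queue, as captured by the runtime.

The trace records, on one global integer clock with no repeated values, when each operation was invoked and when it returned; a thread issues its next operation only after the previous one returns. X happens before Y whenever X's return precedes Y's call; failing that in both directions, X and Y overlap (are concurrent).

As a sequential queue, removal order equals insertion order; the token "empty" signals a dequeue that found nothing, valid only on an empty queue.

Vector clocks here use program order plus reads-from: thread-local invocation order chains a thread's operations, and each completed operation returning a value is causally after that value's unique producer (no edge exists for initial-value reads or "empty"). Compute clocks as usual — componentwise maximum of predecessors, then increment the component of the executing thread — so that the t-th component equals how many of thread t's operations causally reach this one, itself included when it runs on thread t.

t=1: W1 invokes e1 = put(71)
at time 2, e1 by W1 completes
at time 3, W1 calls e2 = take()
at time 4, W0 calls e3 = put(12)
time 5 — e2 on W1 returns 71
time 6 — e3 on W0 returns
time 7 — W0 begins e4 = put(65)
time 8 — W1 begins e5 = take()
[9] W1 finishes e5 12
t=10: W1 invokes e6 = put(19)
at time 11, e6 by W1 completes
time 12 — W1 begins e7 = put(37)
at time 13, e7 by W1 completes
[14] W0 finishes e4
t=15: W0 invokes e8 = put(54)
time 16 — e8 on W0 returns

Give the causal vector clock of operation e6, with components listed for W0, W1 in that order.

(1, 4)

invoked at 1, e1 has no predecessors; its own W1 bump gives (0, 1)
invoked at 4, e3 has no predecessors; its own W0 bump gives (1, 0)
e2 (invocation 3): componentwise max over VC(e1)=(0, 1), +1 at W1, giving (0, 2)
e4 (invocation 7): componentwise max over VC(e3)=(1, 0), +1 at W0, giving (2, 0)
e8 (invocation 15): componentwise max over VC(e4)=(2, 0), +1 at W0, giving (3, 0)
e5 (invocation 8): componentwise max over VC(e2)=(0, 2), VC(e3)=(1, 0), +1 at W1, giving (1, 3)
e6 (invocation 10): componentwise max over VC(e5)=(1, 3), +1 at W1, giving (1, 4)
e7 (invocation 12): componentwise max over VC(e6)=(1, 4), +1 at W1, giving (1, 5)
target: VC(e6) = (1, 4)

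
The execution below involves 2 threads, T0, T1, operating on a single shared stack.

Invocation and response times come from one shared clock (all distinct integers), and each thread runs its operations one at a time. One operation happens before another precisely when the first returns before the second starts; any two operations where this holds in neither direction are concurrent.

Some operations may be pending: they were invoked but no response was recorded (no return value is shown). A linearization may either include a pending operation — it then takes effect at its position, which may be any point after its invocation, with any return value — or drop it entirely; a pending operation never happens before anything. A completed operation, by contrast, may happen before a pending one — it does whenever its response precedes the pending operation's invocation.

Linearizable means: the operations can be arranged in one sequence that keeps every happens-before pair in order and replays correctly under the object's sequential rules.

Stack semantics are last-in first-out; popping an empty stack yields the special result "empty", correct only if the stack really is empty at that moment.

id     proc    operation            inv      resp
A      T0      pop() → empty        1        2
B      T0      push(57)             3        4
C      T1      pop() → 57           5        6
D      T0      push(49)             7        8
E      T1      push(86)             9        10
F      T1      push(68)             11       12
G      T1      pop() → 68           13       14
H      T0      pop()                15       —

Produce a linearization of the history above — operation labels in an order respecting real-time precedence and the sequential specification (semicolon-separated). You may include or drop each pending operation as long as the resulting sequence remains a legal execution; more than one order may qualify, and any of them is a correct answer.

after step 1 (A pop() → empty): stack <>
after step 2 (B push(57)): stack <57>
after step 3 (C pop() → 57): stack <>
after step 4 (D push(49)): stack <49>
after step 5 (E push(86)): stack <49,86>
after step 6 (F push(68)): stack <49,86,68>
after step 7 (G pop() → 68): stack <49,86>

A; B; C; D; E; F; G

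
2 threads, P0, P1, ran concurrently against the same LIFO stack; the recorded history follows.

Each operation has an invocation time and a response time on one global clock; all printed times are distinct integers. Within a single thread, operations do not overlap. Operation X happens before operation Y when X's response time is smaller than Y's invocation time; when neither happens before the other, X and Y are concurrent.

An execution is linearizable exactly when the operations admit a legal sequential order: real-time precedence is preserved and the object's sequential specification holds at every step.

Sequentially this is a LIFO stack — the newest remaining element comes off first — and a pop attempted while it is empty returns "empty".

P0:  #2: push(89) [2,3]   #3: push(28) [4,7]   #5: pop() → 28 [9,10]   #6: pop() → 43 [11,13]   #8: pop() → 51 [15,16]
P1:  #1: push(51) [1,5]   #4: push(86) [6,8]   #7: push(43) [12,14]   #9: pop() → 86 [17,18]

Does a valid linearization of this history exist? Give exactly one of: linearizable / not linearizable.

not linearizable

prefix check: 1..15 passes, 1..16 fails once #8's time-16 response joins
8 completed operations, 10 real-time-consistent orders — every LIFO stack replay fails
e.g. #1, #2, #3, #4, #5, #6, #7, #8: illegal at step 5, since #5 pop() → 28 cannot apply there
e.g. #1, #2, #3, #4, #5, #7, #6, #8: illegal at step 5, since #5 pop() → 28 cannot apply there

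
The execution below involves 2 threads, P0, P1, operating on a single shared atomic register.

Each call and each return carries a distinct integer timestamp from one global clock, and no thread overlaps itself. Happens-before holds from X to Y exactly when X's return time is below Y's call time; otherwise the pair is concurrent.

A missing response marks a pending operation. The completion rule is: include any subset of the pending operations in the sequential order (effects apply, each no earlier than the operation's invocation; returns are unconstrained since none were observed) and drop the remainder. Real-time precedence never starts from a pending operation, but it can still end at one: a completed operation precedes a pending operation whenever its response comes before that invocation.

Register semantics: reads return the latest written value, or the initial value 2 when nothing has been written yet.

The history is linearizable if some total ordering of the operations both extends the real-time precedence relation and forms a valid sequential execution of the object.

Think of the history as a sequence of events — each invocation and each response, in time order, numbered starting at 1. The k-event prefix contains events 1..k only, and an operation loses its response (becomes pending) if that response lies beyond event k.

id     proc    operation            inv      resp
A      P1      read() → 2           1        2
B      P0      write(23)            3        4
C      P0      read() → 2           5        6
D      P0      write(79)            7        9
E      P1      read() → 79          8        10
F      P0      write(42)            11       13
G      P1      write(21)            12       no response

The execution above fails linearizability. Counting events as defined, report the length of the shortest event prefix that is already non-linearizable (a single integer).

6

events 1..5 are linearizable, e.g. via A, B:
step 1: A read() → 2 — value 2
step 2: B write(23) — value 23
include event 6 — C responding at 6 — and every candidate order breaks
e.g. A, B, C: illegal at step 3, since C read() → 2 cannot apply there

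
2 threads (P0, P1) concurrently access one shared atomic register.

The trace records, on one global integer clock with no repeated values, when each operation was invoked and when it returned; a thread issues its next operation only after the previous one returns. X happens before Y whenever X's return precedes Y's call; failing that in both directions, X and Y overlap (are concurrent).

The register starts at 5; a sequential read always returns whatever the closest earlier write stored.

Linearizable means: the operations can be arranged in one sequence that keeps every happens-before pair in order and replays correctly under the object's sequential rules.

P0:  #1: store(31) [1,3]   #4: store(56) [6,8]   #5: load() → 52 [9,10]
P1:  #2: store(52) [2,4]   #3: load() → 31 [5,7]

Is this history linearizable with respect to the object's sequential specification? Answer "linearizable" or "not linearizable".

not linearizable

the violation lands at event 10, #5's response at time 10: events 1..9 linearize, events 1..10 do not
checked exhaustively: 4 real-time-consistent orders of 5 completed operations, zero legal atomic register replays
take #1, #2, #3, #4, #5: step 3 already fails, because #3 load() → 31 cannot occur there
take #1, #2, #4, #3, #5: step 4 already fails, because #3 load() → 31 cannot occur there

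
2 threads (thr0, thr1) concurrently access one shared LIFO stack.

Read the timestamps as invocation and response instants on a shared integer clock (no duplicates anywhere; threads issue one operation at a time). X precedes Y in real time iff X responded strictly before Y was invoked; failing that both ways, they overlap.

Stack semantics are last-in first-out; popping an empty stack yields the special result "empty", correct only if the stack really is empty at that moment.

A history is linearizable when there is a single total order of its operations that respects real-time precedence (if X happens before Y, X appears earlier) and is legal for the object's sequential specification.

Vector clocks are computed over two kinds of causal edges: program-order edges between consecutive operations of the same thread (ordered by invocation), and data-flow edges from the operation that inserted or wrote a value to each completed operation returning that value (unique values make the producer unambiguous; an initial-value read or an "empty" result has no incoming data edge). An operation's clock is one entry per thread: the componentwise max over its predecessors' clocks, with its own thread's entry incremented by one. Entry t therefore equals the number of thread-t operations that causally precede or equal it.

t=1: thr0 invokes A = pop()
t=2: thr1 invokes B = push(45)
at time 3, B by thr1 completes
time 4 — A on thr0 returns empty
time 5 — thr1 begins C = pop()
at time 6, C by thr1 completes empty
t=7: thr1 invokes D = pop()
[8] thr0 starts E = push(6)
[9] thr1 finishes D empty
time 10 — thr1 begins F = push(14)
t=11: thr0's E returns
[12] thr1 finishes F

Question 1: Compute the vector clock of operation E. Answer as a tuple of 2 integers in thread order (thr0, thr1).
(2, 0)

B (invocation 2): nothing precedes it; thr1's component alone gives (0, 1)
A (invocation 1): nothing precedes it; thr0's component alone gives (1, 0)
VC(C, invoked at 5): max of VC(B)=(0, 1), then +1 on thread thr1 → (0, 2)
VC(E, invoked at 8): max of VC(A)=(1, 0), then +1 on thread thr0 → (2, 0)
VC(D, invoked at 7): max of VC(C)=(0, 2), then +1 on thread thr1 → (0, 3)
VC(F, invoked at 10): max of VC(D)=(0, 3), then +1 on thread thr1 → (0, 4)
target: VC(E) = (2, 0)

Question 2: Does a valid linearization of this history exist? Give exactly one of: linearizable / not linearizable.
not linearizable

cut after 5 events: linearizable; cut after 6 events (C responds, time 6): not linearizable
the 3 completed operations admit 2 real-time orders; each fails the LIFO stack replay
sample order A, B, C stalls at step 3 — C pop() → empty has no legal effect
sample order B, A, C stalls at step 2 — A pop() → empty has no legal effect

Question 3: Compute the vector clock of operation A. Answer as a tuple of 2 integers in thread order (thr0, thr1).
(1, 0)

invoked at 2, B has no predecessors; its own thr1 bump gives (0, 1)
invoked at 1, A has no predecessors; its own thr0 bump gives (1, 0)
from VC(B)=(0, 1), C (invoked 5) maxes components and bumps thr1 → (0, 2)
from VC(A)=(1, 0), E (invoked 8) maxes components and bumps thr0 → (2, 0)
from VC(C)=(0, 2), D (invoked 7) maxes components and bumps thr1 → (0, 3)
from VC(D)=(0, 3), F (invoked 10) maxes components and bumps thr1 → (0, 4)
target: VC(A) = (1, 0)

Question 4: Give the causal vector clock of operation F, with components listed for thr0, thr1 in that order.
(0, 4)

root op B, invoked 2: fresh clock plus thr1's own tick → (0, 1)
root op A, invoked 1: fresh clock plus thr0's own tick → (1, 0)
merge at C (invoked 5): VC(B)=(0, 1), own-thread bump on thr1 → (0, 2)
merge at E (invoked 8): VC(A)=(1, 0), own-thread bump on thr0 → (2, 0)
merge at D (invoked 7): VC(C)=(0, 2), own-thread bump on thr1 → (0, 3)
merge at F (invoked 10): VC(D)=(0, 3), own-thread bump on thr1 → (0, 4)
target: VC(F) = (0, 4)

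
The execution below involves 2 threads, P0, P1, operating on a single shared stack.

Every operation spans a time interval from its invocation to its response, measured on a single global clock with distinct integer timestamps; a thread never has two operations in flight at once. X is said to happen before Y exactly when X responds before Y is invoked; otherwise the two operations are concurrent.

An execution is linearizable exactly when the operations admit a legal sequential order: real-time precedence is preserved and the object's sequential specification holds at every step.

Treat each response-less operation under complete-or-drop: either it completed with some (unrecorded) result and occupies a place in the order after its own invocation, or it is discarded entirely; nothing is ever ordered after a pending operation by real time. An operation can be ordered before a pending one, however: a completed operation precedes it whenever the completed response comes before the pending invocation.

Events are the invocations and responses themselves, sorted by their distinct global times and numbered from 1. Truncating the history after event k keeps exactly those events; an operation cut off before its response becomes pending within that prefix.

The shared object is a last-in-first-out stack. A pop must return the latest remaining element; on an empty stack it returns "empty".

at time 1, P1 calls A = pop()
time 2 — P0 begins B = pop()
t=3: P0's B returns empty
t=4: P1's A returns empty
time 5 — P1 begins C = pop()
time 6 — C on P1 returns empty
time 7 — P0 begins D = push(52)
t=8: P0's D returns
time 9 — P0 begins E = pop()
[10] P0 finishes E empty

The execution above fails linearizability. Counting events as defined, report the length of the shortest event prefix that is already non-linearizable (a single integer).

10

events 1..9 are still linearizable — one witness is A, B, C, D:
after step 1 (A pop() → empty): stack <>
after step 2 (B pop() → empty): stack <>
after step 3 (C pop() → empty): stack <>
after step 4 (D push(52)): stack <52>
with event 10 included (E responding at time 10), all real-time-consistent orders fail
e.g. A, B, C, D, E: illegal at step 5, since E pop() → empty cannot apply there
e.g. B, A, C, D, E: illegal at step 5, since E pop() → empty cannot apply there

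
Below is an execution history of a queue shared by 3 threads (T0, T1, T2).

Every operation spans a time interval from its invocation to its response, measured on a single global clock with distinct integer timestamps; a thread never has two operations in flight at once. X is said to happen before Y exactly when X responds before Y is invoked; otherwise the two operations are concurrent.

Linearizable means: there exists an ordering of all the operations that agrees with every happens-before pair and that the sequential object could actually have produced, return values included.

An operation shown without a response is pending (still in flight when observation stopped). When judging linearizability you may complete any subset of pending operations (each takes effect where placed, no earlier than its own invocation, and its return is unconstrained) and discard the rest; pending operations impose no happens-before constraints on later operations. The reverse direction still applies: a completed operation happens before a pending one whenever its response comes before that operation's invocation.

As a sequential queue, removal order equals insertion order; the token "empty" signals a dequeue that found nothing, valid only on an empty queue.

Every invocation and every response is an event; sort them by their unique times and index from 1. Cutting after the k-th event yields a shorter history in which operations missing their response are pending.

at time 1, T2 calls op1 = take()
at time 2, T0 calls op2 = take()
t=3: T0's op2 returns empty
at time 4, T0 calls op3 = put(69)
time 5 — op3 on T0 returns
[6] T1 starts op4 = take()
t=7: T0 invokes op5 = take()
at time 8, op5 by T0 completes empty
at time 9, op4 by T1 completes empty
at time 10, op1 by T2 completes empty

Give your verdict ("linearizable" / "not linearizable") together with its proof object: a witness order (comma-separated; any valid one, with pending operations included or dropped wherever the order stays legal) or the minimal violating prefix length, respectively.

prefix check: 1..9 passes, 1..10 fails once op1's time-10 response joins
10 orders of the 5 completed queue ops respect real time; none is legal
sample order op1, op2, op3, op4, op5 stalls at step 4 — op4 take() → empty has no legal effect
sample order op1, op2, op3, op5, op4 stalls at step 4 — op5 take() → empty has no legal effect

not linearizable — minimal violating prefix: 10 events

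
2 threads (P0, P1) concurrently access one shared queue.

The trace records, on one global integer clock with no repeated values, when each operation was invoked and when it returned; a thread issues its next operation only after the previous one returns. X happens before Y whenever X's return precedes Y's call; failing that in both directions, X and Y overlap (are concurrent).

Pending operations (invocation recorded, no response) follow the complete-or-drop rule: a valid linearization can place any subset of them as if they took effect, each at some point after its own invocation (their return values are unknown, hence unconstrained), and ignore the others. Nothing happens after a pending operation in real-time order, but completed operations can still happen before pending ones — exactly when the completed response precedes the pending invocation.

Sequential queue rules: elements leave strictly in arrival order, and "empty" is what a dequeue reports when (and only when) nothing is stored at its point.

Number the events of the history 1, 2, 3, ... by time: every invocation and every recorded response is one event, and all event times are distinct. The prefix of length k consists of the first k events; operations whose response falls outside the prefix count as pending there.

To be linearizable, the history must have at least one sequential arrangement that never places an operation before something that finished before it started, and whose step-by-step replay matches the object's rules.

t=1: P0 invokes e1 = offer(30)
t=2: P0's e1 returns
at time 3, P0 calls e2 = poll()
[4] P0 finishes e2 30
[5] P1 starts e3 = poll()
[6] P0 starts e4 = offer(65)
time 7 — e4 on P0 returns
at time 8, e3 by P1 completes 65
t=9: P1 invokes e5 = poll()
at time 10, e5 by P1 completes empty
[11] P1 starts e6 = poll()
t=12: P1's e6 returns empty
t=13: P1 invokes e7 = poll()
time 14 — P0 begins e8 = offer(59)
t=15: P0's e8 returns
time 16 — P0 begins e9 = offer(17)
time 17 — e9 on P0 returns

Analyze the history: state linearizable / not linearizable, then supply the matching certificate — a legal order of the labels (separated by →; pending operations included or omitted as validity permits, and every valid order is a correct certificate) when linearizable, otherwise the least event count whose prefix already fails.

linearizable — witness: e1 → e2 → e4 → e3 → e5 → e6 → e7 → e8 → e9

1. e1 offer(30), leaving queue <30>
2. e2 poll() → 30, leaving queue <>
3. e4 offer(65), leaving queue <65>
4. e3 poll() → 65, leaving queue <>
5. e5 poll() → empty, leaving queue <>
6. e6 poll() → empty, leaving queue <>
7. e7 poll() (pending, included), leaving queue <>
8. e8 offer(59), leaving queue <59>
9. e9 offer(17), leaving queue <59,17>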